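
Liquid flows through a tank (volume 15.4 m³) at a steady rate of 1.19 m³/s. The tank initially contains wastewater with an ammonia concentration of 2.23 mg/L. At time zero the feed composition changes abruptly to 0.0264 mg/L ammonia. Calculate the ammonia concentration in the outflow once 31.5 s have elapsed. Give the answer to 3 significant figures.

0.220 mg/L

Species balance on the tank: V dC/dt = Q(C_in − C).
So dC/dt = (C_in − C)/τ with τ = V/Q = 15.4/1.19 = 12.941 s.
C approaches C_in exponentially: C(t) = C_in + (C₀ − C_in) e^(−t/τ).
C(31.5) = 0.0264 + (2.23 − 0.0264)·e^(−31.5/12.941) = 0.0264 + (2.2036)·0.087677 = 0.21961 mg/L.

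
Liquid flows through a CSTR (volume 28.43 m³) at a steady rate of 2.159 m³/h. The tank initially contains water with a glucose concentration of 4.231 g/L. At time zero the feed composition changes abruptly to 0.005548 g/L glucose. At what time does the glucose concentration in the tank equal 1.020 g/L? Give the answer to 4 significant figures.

Species balance: V dC/dt = Q(C_in − C) ⇒ τ = V/Q = 13.1681 h.
C(t) = C_in + (C₀ − C_in) e^(−t/τ). Set C = 1.020 and solve for t:
e^(−t/τ) = (C − C_in)/(C₀ − C_in) = (1.020 − 0.005548)/(4.231 − 0.005548) = 0.240081
t = −τ ln(…) = 13.1681 × 1.42678 = 18.7880 h.

18.79 h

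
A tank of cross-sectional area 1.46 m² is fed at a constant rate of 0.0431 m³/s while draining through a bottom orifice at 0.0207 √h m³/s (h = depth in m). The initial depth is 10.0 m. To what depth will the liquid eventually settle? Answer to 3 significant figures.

4.34 m

A dh/dt = Q_in − 0.0207 √h. Steady state requires inflow = outflow:
Q_in = 0.0207 √h_ss ⇒ √h_ss = 0.0431/0.0207 = 2.0821.
h_ss = 2.0821² = 4.3352 m. (Since h₀ = 10.0 m > h_ss, the level will fall toward this value.)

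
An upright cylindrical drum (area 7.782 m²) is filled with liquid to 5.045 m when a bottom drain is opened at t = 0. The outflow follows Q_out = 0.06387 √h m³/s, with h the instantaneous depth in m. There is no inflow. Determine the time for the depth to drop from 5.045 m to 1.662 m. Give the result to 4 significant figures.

233.2 s

A dh/dt = −Q_out = −0.06387 √h.
∫ h^(−1/2) dh = −(0.06387/A) ∫ dt, giving 2√h = 2√h₀ − (0.06387/A) t.
t = 2A(√h₀ − √h)/0.06387 = 2·7.782·(√5.045 − √1.662)/0.06387
  = 15.5640 × (2.24611 − 1.28919) / 0.06387 = 233.185 s.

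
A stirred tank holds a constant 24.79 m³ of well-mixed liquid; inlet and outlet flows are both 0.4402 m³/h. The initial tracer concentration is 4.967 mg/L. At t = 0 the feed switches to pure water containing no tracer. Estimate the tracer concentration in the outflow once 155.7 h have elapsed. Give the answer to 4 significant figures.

Accumulation = in − out for the solute gives V dC/dt = Q(C_in − C).
Time constant τ = V/Q = 24.79/0.4402 = 56.3153 h.
Solution: C(t) = C_in + (C₀ − C_in) e^(−t/τ).
C(155.7) = 0 + (4.967 − 0)·e^(−155.7/56.3153) = 0 + (4.96700)·0.0629893 = 0.312868 mg/L.

0.3129 mg/L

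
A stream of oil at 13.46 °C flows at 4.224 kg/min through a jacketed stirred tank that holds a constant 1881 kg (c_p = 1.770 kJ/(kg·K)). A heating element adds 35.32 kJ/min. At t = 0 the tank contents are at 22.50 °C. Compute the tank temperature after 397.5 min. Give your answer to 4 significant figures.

M c_p dT/dt = ṁ c_p (T_in − T) + Q̇.
τ = M/ṁ = 445.312 min; T_ss = T_in + Q̇/(ṁ c_p) = 13.46 + 35.32/(4.224·1.770) = 18.1841 °C.
Solution: T(t) = T_ss + (T₀ − T_ss) e^(−t/τ).
T(397.5) = 18.1841 + (4.31585)·e^(−397.5/445.312) = 18.1841 + (4.31585)·0.409577 = 19.9518 °C.

19.95 °C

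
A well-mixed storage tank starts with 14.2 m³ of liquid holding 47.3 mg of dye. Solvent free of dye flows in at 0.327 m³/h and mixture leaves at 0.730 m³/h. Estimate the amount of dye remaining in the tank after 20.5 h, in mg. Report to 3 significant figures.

9.75 mg

Let m(t) be the amount of dye. Volume: V(t) = V₀ + (Q_in − Q_out) t = 14.2 − 0.40300 t; V(20.5) = 5.9385 m³.
Species balance (pure solvent in): dm/dt = −Q_out · m/V(t).
Separate: dm/m = −Q_out dt/V(t) ⇒ ln(m/m₀) = −(Q_out/(Q_in−Q_out)) ln(V/V₀).
m = m₀ (V₀/V)^(Q_out/(Q_in−Q_out)) = 47.3 × (14.2/5.9385)^(-1.8114) = 9.7508 mg.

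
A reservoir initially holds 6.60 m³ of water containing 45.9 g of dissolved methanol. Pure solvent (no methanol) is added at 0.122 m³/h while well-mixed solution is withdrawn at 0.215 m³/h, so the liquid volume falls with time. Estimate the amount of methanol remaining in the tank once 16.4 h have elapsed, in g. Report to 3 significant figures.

25.0 g

Let m(t) be the amount of methanol. Volume: V(t) = V₀ + (Q_in − Q_out) t = 6.60 − 0.093000 t; V(16.4) = 5.0748 m³.
Species balance (pure solvent in): dm/dt = −Q_out · m/V(t).
dm/m = −Q_out dt/(V₀ − 0.093000 t); integrating gives ln(m/m₀) = −(Q_out/(Q_in−Q_out)) ln(V/V₀).
m = m₀ (V₀/V)^(Q_out/(Q_in−Q_out)) = 45.9 × (6.60/5.0748)^(-2.3118) = 25.002 g.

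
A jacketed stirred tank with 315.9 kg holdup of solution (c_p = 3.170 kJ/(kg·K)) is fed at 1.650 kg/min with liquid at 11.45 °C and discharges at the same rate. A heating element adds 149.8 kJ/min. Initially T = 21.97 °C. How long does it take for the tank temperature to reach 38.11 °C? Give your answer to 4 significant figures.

First-law balance (no shaft work): M c_p dT/dt = ṁ c_p (T_in − T) + 149.8.
τ = M/ṁ = 191.455 min; T_ss = T_in + Q̇/(ṁ c_p) = 40.0897 °C.
T(t) = T_ss + (T₀ − T_ss) e^(−t/τ). Set T = 38.11:
e^(−t/τ) = (38.11 − 40.0897)/(21.97 − 40.0897) = 0.109257
t = −191.455 · ln(0.109257) = 423.890 min.

423.9 min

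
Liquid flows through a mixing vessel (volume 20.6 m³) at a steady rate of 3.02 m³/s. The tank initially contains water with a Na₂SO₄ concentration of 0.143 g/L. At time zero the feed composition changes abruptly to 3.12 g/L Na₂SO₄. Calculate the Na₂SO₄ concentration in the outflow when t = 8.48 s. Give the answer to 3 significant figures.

2.26 g/L

Transient balance on the dissolved component: V dC/dt = Q(C_in − C).
Rewrite as dC/dt + C/τ = C_in/τ, τ = V/Q = 6.8212 s.
This is linear first-order; C(t) = C_in + (C₀ − C_in) e^(−t/τ).
C(8.48) = 3.12 + (0.143 − 3.12)·e^(−8.48/6.8212) = 3.12 + (-2.9770)·0.28846 = 2.2612 g/L.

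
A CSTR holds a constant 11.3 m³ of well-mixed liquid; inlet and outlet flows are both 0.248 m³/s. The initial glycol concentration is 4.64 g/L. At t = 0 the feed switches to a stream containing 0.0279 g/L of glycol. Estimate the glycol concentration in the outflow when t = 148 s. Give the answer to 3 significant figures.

Mass balance on the solute (V constant): V dC/dt = Q(C_in − C).
Rewrite as dC/dt + C/τ = C_in/τ, τ = V/Q = 45.565 s.
Solution: C(t) = C_in + (C₀ − C_in) e^(−t/τ).
C(148) = 0.0279 + (4.64 − 0.0279)·e^(−148/45.565) = 0.0279 + (4.6121)·0.038846 = 0.20706 g/L.

0.207 g/L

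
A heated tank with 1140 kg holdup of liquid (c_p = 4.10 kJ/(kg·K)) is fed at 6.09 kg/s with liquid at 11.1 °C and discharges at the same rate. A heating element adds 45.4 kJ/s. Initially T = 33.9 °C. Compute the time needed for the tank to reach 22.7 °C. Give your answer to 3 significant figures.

M c_p dT/dt = ṁ c_p (T_in − T) + Q̇.
τ = M/ṁ = 187.19 s; T_ss = T_in + Q̇/(ṁ c_p) = 12.918 °C.
T(t) = T_ss + (T₀ − T_ss) e^(−t/τ). Set T = 22.7:
e^(−t/τ) = (22.7 − 12.918)/(33.9 − 12.918) = 0.46620
t = −187.19 · ln(0.46620) = 142.85 s.

143 s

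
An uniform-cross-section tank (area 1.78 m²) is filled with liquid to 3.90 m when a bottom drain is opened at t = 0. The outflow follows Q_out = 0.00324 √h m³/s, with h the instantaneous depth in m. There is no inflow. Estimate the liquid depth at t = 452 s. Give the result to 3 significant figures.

2.44 m

With no inflow, A dh/dt = −0.00324 √h.
This is separable: 2 d(√h)/dt = −0.00324/A, so √h = √h₀ − (0.00324/(2A)) t.
√h = √3.90 − 0.00324·452/(2·1.78) = 1.9748 − 0.41137 = 1.5635.
h = 1.5635² = 2.4444 m.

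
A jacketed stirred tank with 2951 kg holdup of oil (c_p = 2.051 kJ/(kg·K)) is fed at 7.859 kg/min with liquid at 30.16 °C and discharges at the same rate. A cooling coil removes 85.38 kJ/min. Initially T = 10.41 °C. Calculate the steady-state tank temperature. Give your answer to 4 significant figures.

M c_p dT/dt = ṁ c_p (T_in − T) − Q̇.
At steady state dT/dt = 0 ⇒ T_ss = T_in − Q̇/(ṁ c_p) = 30.16 − 85.38/(7.859·2.051) = 24.8631 °C.

24.86 °C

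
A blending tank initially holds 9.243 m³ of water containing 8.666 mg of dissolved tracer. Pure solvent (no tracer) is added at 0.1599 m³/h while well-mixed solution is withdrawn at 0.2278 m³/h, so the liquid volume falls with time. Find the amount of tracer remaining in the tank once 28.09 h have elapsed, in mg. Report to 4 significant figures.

Let m(t) be the amount of tracer. Volume: V(t) = V₀ + (Q_in − Q_out) t = 9.243 − 0.0679000 t; V(28.09) = 7.33569 m³.
No tracer enters, so dm/dt = −Q_out · (m/V).
dm/m = −Q_out dt/(V₀ − 0.0679000 t); integrating gives ln(m/m₀) = −(Q_out/(Q_in−Q_out)) ln(V/V₀).
m = m₀ (V₀/V)^(Q_out/(Q_in−Q_out)) = 8.666 × (9.243/7.33569)^(-3.35493) = 3.99096 mg.

3.991 mg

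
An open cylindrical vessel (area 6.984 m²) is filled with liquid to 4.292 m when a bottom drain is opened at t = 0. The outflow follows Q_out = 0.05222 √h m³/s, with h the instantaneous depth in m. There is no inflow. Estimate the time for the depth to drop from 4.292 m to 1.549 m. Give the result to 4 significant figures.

221.2 s

With no inflow, A dh/dt = −0.05222 √h.
∫ h^(−1/2) dh = −(0.05222/A) ∫ dt, giving 2√h = 2√h₀ − (0.05222/A) t.
t = 2A(√h₀ − √h)/0.05222 = 2·6.984·(√4.292 − √1.549)/0.05222
  = 13.9680 × (2.07171 − 1.24459) / 0.05222 = 221.243 s.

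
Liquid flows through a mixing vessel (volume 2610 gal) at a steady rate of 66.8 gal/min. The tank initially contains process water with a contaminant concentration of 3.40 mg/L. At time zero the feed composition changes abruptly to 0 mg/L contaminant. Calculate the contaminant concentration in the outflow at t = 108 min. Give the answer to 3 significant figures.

Accumulation = in − out for the solute gives V dC/dt = Q(C_in − C).
So dC/dt = (C_in − C)/τ with τ = V/Q = 2610/66.8 = 39.072 min.
This is linear first-order; C(t) = C_in + (C₀ − C_in) e^(−t/τ).
C(108) = 0 + (3.40 − 0)·e^(−108/39.072) = 0 + (3.4000)·0.063030 = 0.21430 mg/L.

0.214 mg/L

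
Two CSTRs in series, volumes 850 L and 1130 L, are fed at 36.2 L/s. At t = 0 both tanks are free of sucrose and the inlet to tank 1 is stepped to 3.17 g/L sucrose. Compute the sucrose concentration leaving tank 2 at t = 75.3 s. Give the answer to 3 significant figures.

2.41 g/L

Time constants: τᵢ = Vᵢ/Q for each well-mixed tank.
τ₁ = 850/36.2 = 23.481 s; τ₂ = 1130/36.2 = 31.215 s.
Tank 1: C₁ = C_in(1 − e^(−t/τ₁)). Tank 2 (τ₁ ≠ τ₂): C₂ = C_in[1 − (τ₁ e^(−t/τ₁) − τ₂ e^(−t/τ₂))/(τ₁ − τ₂)].
At t = 75.3: e^(−t/τ₁) = 0.040482, e^(−t/τ₂) = 0.089612.
C₂ = 3.17·[1 − (23.481·0.040482 − 31.215·0.089612)/(-7.7348)] = 3.17·0.76124 = 2.4131 g/L.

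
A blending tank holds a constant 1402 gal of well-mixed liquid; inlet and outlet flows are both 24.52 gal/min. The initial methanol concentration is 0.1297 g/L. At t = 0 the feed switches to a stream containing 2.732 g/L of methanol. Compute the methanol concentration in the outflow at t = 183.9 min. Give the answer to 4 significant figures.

Mass balance on the solute (V constant): V dC/dt = Q(C_in − C).
Time constant τ = V/Q = 1402/24.52 = 57.1778 min.
Solution: C(t) = C_in + (C₀ − C_in) e^(−t/τ).
C(183.9) = 2.732 + (0.1297 − 2.732)·e^(−183.9/57.1778) = 2.732 + (-2.60230)·0.0401039 = 2.62764 g/L.

2.628 g/L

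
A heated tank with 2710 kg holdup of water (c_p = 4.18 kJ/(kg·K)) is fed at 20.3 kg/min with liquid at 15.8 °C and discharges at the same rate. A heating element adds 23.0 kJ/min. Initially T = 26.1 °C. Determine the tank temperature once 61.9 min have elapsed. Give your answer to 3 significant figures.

Heat balance on the well-mixed liquid: M c_p dT/dt = ṁ c_p (T_in − T) + 23.0.
τ = M/ṁ = 133.50 min; T_ss = T_in + Q̇/(ṁ c_p) = 15.8 + 23.0/(20.3·4.18) = 16.071 °C.
T approaches T_ss exponentially: T(t) = T_ss + (T₀ − T_ss) e^(−t/τ).
T(61.9) = 16.071 + (10.029)·e^(−61.9/133.50) = 16.071 + (10.029)·0.62897 = 22.379 °C.

22.4 °C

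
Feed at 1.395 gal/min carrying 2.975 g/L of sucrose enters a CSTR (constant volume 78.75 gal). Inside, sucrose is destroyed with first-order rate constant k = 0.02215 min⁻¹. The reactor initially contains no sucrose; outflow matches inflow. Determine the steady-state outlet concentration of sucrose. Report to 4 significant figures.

Accumulation = in − out − consumed: V dC/dt = Q C_in − Q C − k V C.
Steady state (dC/dt = 0): C_ss = Q C_in/(Q + kV) = C_in/(1 + kV/Q).
C_ss = 1.395·2.975/(1.395 + 0.02215·78.75) = 4.15013/3.13931 = 1.32199 g/L.

1.322 g/L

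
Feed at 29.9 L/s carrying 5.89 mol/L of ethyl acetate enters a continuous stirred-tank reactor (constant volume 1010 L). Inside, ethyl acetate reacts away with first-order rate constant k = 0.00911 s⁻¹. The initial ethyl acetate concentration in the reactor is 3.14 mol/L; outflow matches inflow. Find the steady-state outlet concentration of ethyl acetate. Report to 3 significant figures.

V dC/dt = Q(C_in − C) − k V C.
At steady state: 0 = Q C_in − (Q + kV) C_ss, so C_ss = Q C_in/(Q + kV).
C_ss = 29.9·5.89/(29.9 + 0.00911·1010) = 176.11/39.101 = 4.5040 mol/L.

4.50 mol/L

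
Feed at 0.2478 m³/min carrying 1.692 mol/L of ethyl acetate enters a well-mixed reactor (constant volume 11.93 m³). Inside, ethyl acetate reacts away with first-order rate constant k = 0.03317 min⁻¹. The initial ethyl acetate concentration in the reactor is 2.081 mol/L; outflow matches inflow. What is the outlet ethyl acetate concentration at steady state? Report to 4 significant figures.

V dC/dt = Q(C_in − C) − k V C.
At steady state: 0 = Q C_in − (Q + kV) C_ss, so C_ss = Q C_in/(Q + kV).
C_ss = 0.2478·1.692/(0.2478 + 0.03317·11.93) = 0.419278/0.643518 = 0.651540 mol/L.

0.6515 mol/L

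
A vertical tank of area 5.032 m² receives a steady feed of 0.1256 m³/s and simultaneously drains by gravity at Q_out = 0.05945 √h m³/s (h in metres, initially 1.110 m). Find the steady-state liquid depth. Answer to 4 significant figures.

Mass balance (ρ constant): A dh/dt = Q_in − 0.05945 √h. At steady state dh/dt = 0:
Q_in = 0.05945 √h_ss ⇒ √h_ss = 0.1256/0.05945 = 2.11270.
h_ss = 2.11270² = 4.46350 m. (Since h₀ = 1.110 m < h_ss, the level will rise toward this value.)

4.464 m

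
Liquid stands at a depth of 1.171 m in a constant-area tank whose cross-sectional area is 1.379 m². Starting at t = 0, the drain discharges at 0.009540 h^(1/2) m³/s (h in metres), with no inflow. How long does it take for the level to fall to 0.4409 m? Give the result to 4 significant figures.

120.9 s

Unsteady balance on liquid volume: A dh/dt = −0.009540 √h.
This is separable: 2 d(√h)/dt = −0.009540/A, so √h = √h₀ − (0.009540/(2A)) t.
t = 2A(√h₀ − √h)/0.009540 = 2·1.379·(√1.171 − √0.4409)/0.009540
  = 2.75800 × (1.08213 − 0.664003) / 0.009540 = 120.879 s.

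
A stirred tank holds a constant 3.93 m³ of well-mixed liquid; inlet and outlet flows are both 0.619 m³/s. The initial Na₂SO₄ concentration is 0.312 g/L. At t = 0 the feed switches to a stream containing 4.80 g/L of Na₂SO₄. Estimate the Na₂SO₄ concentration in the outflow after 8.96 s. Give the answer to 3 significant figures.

3.71 g/L

Unsteady species balance (constant V, well mixed): V dC/dt = Q(C_in − C).
Rewrite as dC/dt + C/τ = C_in/τ, τ = V/Q = 6.3489 s.
C approaches C_in exponentially: C(t) = C_in + (C₀ − C_in) e^(−t/τ).
C(8.96) = 4.80 + (0.312 − 4.80)·e^(−8.96/6.3489) = 4.80 + (-4.4880)·0.24384 = 3.7057 g/L.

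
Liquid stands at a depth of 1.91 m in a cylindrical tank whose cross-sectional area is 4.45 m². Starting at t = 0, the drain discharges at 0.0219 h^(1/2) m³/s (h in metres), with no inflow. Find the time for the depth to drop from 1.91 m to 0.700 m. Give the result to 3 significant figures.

222 s

Accumulation of liquid (constant cross-section A): A dh/dt = −0.0219 √h.
Separate and integrate: 2(√h − √h₀) = −(0.0219/A) t.
t = 2A(√h₀ − √h)/0.0219 = 2·4.45·(√1.91 − √0.700)/0.0219
  = 8.9000 × (1.3820 − 0.83666) / 0.0219 = 221.63 s.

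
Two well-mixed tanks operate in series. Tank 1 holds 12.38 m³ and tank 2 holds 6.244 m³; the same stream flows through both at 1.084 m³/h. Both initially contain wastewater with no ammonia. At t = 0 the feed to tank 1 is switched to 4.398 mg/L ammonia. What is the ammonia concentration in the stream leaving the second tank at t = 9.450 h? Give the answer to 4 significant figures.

1.387 mg/L

Species balance on tank i: dCᵢ/dt = (Cᵢ₋₁ − Cᵢ)/τᵢ with τᵢ = Vᵢ/Q.
τ₁ = 12.38/1.084 = 11.4207 h; τ₂ = 6.244/1.084 = 5.76015 h.
Tank 1: C₁ = C_in(1 − e^(−t/τ₁)). Tank 2 (τ₁ ≠ τ₂): C₂ = C_in[1 − (τ₁ e^(−t/τ₁) − τ₂ e^(−t/τ₂))/(τ₁ − τ₂)].
At t = 9.450: e^(−t/τ₁) = 0.437164, e^(−t/τ₂) = 0.193867.
C₂ = 4.398·[1 − (11.4207·0.437164 − 5.76015·0.193867)/(5.66052)] = 4.398·0.315257 = 1.38650 mg/L.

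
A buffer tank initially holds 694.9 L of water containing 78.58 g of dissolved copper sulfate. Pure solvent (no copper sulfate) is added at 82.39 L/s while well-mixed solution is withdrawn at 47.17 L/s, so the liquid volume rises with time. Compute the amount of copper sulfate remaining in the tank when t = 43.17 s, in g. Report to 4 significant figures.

16.63 g

Let m(t) be the amount of copper sulfate. Volume: V(t) = V₀ + (Q_in − Q_out) t = 694.9 + 35.2200 t; V(43.17) = 2215.35 L.
No copper sulfate enters, so dm/dt = −Q_out · (m/V).
Separate: dm/m = −Q_out dt/V(t) ⇒ ln(m/m₀) = −(Q_out/(Q_in−Q_out)) ln(V/V₀).
m = m₀ (V₀/V)^(Q_out/(Q_in−Q_out)) = 78.58 × (694.9/2215.35)^(1.33930) = 16.6322 g.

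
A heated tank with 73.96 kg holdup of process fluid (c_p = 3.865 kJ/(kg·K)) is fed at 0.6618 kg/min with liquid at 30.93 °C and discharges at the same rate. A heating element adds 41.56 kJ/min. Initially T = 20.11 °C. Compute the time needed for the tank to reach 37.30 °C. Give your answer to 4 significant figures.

M c_p dT/dt = ṁ c_p (T_in − T) + Q̇.
τ = M/ṁ = 111.756 min; T_ss = T_in + Q̇/(ṁ c_p) = 47.1780 °C.
T(t) = T_ss + (T₀ − T_ss) e^(−t/τ). Set T = 37.30:
e^(−t/τ) = (37.30 − 47.1780)/(20.11 − 47.1780) = 0.364932
t = −111.756 · ln(0.364932) = 112.655 min.

112.7 min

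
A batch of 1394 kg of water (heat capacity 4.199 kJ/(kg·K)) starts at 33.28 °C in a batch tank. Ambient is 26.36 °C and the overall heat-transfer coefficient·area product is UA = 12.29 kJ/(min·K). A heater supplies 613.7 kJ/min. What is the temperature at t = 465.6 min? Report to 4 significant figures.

M c_p dT/dt = −UA(T − T_amb) + Q̇.
dT/dt = (T_ss − T)/τ with T_ss = T_amb + Q̇/UA = 26.36 + 613.7/12.29 = 76.2949 °C, τ = M c_p/UA = 1394·4.199/12.29 = 476.274 min.
This is linear first-order; T(t) = T_ss + (T₀ − T_ss) e^(−t/τ).
T(465.6) = 76.2949 + (-43.0149)·0.376217 = 60.1120 °C.

60.11 °C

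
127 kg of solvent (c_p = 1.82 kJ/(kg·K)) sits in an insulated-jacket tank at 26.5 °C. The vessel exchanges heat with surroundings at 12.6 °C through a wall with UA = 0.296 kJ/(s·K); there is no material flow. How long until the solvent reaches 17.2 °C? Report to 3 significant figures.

864 s

Heat balance on the well-mixed liquid: M c_p dT/dt = −UA(T − T_amb).
τ = M c_p/UA = 780.88 s; T_ss = T_amb = 12.600 °C.
T(t) = T_ss + (T₀ − T_ss)e^(−t/τ); set T = 17.2:
t = −τ ln[(T − T_ss)/(T₀ − T_ss)] = −780.88 · ln(0.33094) = 863.52 s.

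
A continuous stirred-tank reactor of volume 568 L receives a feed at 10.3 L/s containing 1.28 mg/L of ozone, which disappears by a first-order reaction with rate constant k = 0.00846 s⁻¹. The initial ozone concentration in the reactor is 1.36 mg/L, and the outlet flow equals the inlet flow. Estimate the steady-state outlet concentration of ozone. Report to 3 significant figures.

Accumulation = in − out − consumed: V dC/dt = Q C_in − Q C − k V C.
At steady state: 0 = Q C_in − (Q + kV) C_ss, so C_ss = Q C_in/(Q + kV).
C_ss = 10.3·1.28/(10.3 + 0.00846·568) = 13.184/15.105 = 0.87281 mg/L.

0.873 mg/L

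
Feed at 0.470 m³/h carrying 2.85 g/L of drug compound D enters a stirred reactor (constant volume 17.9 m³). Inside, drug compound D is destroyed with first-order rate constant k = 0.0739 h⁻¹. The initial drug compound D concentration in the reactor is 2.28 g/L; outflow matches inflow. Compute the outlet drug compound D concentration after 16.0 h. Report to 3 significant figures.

Species balance: V dC/dt = Q C_in − Q C − k V C.
dC/dt = (Q/V) C_in − (Q/V + k) C; effective rate a = Q/V + k = 0.026257 + 0.0739 = 0.10016 h⁻¹.
C_ss = Q C_in/(Q + kV) = 0.74715 g/L; C(t) = C_ss + (C₀ − C_ss) e^(−a t).
C(16.0) = 0.74715 + (1.5328)·e^(−0.10016·16.0) = 0.74715 + (1.5328)·0.20139 = 1.0559 g/L.

1.06 g/L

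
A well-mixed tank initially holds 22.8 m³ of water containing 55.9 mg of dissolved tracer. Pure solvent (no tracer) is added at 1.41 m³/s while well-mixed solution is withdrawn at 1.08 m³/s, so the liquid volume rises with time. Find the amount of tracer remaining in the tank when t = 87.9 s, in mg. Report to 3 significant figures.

3.81 mg

Total volume: dV/dt = Q_in − Q_out = 0.33000 m³/s, so V(t) = 22.8 + 0.33000 t and V(87.9) = 51.807 m³.
Species balance (pure solvent in): dm/dt = −Q_out · m/V(t).
Separate: dm/m = −Q_out dt/V(t) ⇒ ln(m/m₀) = −(Q_out/(Q_in−Q_out)) ln(V/V₀).
m = m₀ (V₀/V)^(Q_out/(Q_in−Q_out)) = 55.9 × (22.8/51.807)^(3.2727) = 3.8092 mg.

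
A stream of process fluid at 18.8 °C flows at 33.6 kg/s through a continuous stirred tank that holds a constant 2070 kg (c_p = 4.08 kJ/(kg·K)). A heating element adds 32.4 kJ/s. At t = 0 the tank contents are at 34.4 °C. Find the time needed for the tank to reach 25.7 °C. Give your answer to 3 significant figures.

M c_p dT/dt = ṁ c_p (T_in − T) + Q̇.
τ = M/ṁ = 61.607 s; T_ss = T_in + Q̇/(ṁ c_p) = 19.036 °C.
T(t) = T_ss + (T₀ − T_ss) e^(−t/τ). Set T = 25.7:
e^(−t/τ) = (25.7 − 19.036)/(34.4 − 19.036) = 0.43373
t = −61.607 · ln(0.43373) = 51.463 s.

51.5 s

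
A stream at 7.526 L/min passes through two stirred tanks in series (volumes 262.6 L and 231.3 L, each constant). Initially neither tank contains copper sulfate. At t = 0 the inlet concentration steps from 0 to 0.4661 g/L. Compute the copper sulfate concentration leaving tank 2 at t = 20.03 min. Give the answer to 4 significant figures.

0.05858 g/L

Time constants: τᵢ = Vᵢ/Q for each well-mixed tank.
τ₁ = 262.6/7.526 = 34.8924 min; τ₂ = 231.3/7.526 = 30.7335 min.
Tank 1: C₁ = C_in(1 − e^(−t/τ₁)). Tank 2 (τ₁ ≠ τ₂): C₂ = C_in[1 − (τ₁ e^(−t/τ₁) − τ₂ e^(−t/τ₂))/(τ₁ − τ₂)].
At t = 20.03: e^(−t/τ₁) = 0.563239, e^(−t/τ₂) = 0.521142.
C₂ = 0.4661·[1 − (34.8924·0.563239 − 30.7335·0.521142)/(4.15892)] = 0.4661·0.125672 = 0.0585758 g/L.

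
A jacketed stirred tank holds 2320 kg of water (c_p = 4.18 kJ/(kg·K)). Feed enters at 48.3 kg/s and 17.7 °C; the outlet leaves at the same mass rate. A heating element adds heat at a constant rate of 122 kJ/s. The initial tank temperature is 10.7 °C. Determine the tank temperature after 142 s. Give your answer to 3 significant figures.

17.9 °C

M c_p dT/dt = ṁ c_p (T_in − T) + Q̇.
τ = M/ṁ = 48.033 s; T_ss = T_in + Q̇/(ṁ c_p) = 17.7 + 122/(48.3·4.18) = 18.304 °C.
Solution: T(t) = T_ss + (T₀ − T_ss) e^(−t/τ).
T(142) = 18.304 + (-7.6043)·e^(−142/48.033) = 18.304 + (-7.6043)·0.052011 = 17.909 °C.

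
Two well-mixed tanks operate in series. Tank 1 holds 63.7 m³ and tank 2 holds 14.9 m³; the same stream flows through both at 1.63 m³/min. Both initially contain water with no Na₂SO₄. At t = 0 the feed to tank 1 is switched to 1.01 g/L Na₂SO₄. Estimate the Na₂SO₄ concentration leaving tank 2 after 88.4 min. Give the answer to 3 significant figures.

0.873 g/L

Time constants: τᵢ = Vᵢ/Q for each well-mixed tank.
τ₁ = 63.7/1.63 = 39.080 min; τ₂ = 14.9/1.63 = 9.1411 min.
Tank 1: C₁ = C_in(1 − e^(−t/τ₁)). Tank 2 (τ₁ ≠ τ₂): C₂ = C_in[1 − (τ₁ e^(−t/τ₁) − τ₂ e^(−t/τ₂))/(τ₁ − τ₂)].
At t = 88.4: e^(−t/τ₁) = 0.10414, e^(−t/τ₂) = 6.3112e-05.
C₂ = 1.01·[1 − (39.080·0.10414 − 9.1411·6.3112e-05)/(29.939)] = 1.01·0.86409 = 0.87273 g/L.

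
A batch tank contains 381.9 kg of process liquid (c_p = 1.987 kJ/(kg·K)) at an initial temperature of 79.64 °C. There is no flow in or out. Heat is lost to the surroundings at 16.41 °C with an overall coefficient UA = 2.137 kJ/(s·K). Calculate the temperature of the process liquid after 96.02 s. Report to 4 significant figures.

64.66 °C

Energy balance: M c_p dT/dt = −UA(T − T_amb).
dT/dt = (T_ss − T)/τ with T_ss = T_amb = 16.4100 °C, τ = M c_p/UA = 381.9·1.987/2.137 = 355.094 s.
Integrating: T(t) = T_ss + (T₀ − T_ss) e^(−t/τ).
T(96.02) = 16.4100 + (63.2300)·0.763068 = 64.6588 °C.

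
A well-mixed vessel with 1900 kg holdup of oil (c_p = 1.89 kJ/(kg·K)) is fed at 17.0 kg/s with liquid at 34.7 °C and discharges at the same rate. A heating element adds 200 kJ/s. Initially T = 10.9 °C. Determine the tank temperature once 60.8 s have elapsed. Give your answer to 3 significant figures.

23.5 °C

Unsteady energy balance on the tank contents: M c_p dT/dt = ṁ c_p (T_in − T) + 200.
τ = M/ṁ = 111.76 s; T_ss = T_in + Q̇/(ṁ c_p) = 34.7 + 200/(17.0·1.89) = 40.925 °C.
T approaches T_ss exponentially: T(t) = T_ss + (T₀ − T_ss) e^(−t/τ).
T(60.8) = 40.925 + (-30.025)·e^(−60.8/111.76) = 40.925 + (-30.025)·0.58042 = 23.498 °C.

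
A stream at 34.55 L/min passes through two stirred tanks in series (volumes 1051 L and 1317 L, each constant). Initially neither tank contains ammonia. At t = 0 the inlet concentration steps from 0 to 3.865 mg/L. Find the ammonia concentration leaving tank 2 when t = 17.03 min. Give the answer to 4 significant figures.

0.3481 mg/L

Each tank obeys Vᵢ dCᵢ/dt = Q(Cᵢ₋₁ − Cᵢ), so τᵢ = Vᵢ/Q.
τ₁ = 1051/34.55 = 30.4197 min; τ₂ = 1317/34.55 = 38.1187 min.
Solving the cascade with C₁(0)=C₂(0)=0 gives C₂(t) = C_in[1 − (τ₁ e^(−t/τ₁) − τ₂ e^(−t/τ₂))/(τ₁ − τ₂)].
At t = 17.03: e^(−t/τ₁) = 0.571303, e^(−t/τ₂) = 0.639696.
C₂ = 3.865·[1 − (30.4197·0.571303 − 38.1187·0.639696)/(-7.69899)] = 3.865·0.0900776 = 0.348150 mg/L.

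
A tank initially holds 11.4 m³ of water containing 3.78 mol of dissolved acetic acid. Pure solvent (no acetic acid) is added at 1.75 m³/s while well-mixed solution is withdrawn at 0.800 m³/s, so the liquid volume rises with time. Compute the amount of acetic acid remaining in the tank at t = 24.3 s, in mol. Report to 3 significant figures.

Let m(t) be the amount of acetic acid. Volume: V(t) = V₀ + (Q_in − Q_out) t = 11.4 + 0.95000 t; V(24.3) = 34.485 m³.
No acetic acid enters, so dm/dt = −Q_out · (m/V).
dm/m = −Q_out dt/(V₀ + 0.95000 t); integrating gives ln(m/m₀) = −(Q_out/(Q_in−Q_out)) ln(V/V₀).
m = m₀ (V₀/V)^(Q_out/(Q_in−Q_out)) = 3.78 × (11.4/34.485)^(0.84211) = 1.4882 mol.

1.49 mol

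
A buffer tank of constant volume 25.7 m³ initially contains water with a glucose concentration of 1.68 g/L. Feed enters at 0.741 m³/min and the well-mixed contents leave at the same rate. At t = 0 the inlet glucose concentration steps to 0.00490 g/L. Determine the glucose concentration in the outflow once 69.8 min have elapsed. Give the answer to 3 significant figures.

Species balance on the tank: V dC/dt = Q(C_in − C).
So dC/dt = (C_in − C)/τ with τ = V/Q = 25.7/0.741 = 34.683 min.
This is linear first-order; C(t) = C_in + (C₀ − C_in) e^(−t/τ).
C(69.8) = 0.00490 + (1.68 − 0.00490)·e^(−69.8/34.683) = 0.00490 + (1.6751)·0.13365 = 0.22878 g/L.

0.229 g/L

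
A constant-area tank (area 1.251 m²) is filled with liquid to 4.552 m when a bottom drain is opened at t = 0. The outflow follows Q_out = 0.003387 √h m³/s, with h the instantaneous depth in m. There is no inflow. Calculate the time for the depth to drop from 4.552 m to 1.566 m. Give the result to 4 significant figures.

651.6 s

With no inflow, A dh/dt = −0.003387 √h.
∫ h^(−1/2) dh = −(0.003387/A) ∫ dt, giving 2√h = 2√h₀ − (0.003387/A) t.
t = 2A(√h₀ − √h)/0.003387 = 2·1.251·(√4.552 − √1.566)/0.003387
  = 2.50200 × (2.13354 − 1.25140) / 0.003387 = 651.645 s.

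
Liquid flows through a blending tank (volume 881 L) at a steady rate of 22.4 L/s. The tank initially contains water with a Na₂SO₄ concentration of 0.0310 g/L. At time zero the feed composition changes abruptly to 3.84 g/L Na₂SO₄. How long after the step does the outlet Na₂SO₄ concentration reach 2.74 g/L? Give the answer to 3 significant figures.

Accumulation = in − out for the solute gives V dC/dt = Q(C_in − C), so τ = V/Q = 39.330 s.
C(t) = C_in + (C₀ − C_in) e^(−t/τ). Set C = 2.74 and solve for t:
e^(−t/τ) = (C − C_in)/(C₀ − C_in) = (2.74 − 3.84)/(0.0310 − 3.84) = 0.28879
t = −τ ln(…) = 39.330 × 1.2421 = 48.851 s.

48.9 s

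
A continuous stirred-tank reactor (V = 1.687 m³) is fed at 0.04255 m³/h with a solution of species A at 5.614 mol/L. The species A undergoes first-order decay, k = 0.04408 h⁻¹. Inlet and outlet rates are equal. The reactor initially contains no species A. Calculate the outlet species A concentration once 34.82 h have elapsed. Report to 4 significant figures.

Accumulation = in − out − consumed: V dC/dt = Q C_in − Q C − k V C.
This is linear with rate a = Q/V + k = 0.0693023 h⁻¹.
C_ss = Q C_in/(Q + kV) = 2.04319 mol/L; C(t) = C_ss + (C₀ − C_ss) e^(−a t).
C(34.82) = 2.04319 + (-2.04319)·e^(−0.0693023·34.82) = 2.04319 + (-2.04319)·0.0895368 = 1.86025 mol/L.

1.860 mol/L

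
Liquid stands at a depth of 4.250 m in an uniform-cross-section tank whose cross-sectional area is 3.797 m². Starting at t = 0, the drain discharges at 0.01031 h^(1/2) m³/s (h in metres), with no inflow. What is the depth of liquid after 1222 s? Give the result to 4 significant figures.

Volume balance on the tank: A dh/dt = −0.01031 √h.
Separate and integrate: 2(√h − √h₀) = −(0.01031/A) t.
√h = √4.250 − 0.01031·1222/(2·3.797) = 2.06155 − 1.65905 = 0.402504.
h = 0.402504² = 0.162009 m.

0.1620 m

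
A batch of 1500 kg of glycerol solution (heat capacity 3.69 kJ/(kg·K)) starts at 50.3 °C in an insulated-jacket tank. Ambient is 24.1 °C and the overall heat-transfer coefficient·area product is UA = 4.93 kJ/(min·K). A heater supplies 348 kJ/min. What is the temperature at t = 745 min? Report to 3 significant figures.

71.8 °C

Unsteady energy balance on the tank contents: M c_p dT/dt = −UA(T − T_amb) + Q̇.
dT/dt = (T_ss − T)/τ with T_ss = T_amb + Q̇/UA = 24.1 + 348/4.93 = 94.688 °C, τ = M c_p/UA = 1500·3.69/4.93 = 1122.7 min.
Integrating: T(t) = T_ss + (T₀ − T_ss) e^(−t/τ).
T(745) = 94.688 + (-44.388)·0.51501 = 71.828 °C.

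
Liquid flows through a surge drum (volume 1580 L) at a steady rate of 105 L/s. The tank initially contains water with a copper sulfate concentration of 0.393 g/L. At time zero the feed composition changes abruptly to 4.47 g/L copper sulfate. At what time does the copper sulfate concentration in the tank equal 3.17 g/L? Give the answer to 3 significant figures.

17.2 s

Species balance: V dC/dt = Q(C_in − C) ⇒ τ = V/Q = 15.048 s.
C(t) = C_in + (C₀ − C_in) e^(−t/τ). Set C = 3.17 and solve for t:
e^(−t/τ) = (C − C_in)/(C₀ − C_in) = (3.17 − 4.47)/(0.393 − 4.47) = 0.31886
t = −τ ln(…) = 15.048 × 1.1430 = 17.199 s.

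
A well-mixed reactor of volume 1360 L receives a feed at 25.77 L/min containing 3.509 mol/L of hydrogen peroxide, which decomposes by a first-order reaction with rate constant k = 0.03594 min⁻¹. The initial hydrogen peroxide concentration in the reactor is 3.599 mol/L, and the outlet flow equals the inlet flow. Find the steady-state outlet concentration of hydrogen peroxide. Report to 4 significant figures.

Species balance: V dC/dt = Q C_in − Q C − k V C.
Steady state (dC/dt = 0): C_ss = Q C_in/(Q + kV) = C_in/(1 + kV/Q).
C_ss = 25.77·3.509/(25.77 + 0.03594·1360) = 90.4269/74.6484 = 1.21137 mol/L.

1.211 mol/L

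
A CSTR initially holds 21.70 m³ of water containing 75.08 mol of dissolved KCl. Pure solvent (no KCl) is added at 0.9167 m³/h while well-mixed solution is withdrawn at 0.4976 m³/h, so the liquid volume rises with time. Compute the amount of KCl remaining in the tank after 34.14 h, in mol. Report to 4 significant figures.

Let m(t) be the amount of KCl. Volume: V(t) = V₀ + (Q_in − Q_out) t = 21.70 + 0.419100 t; V(34.14) = 36.0081 m³.
No KCl enters, so dm/dt = −Q_out · (m/V).
Separate: dm/m = −Q_out dt/V(t) ⇒ ln(m/m₀) = −(Q_out/(Q_in−Q_out)) ln(V/V₀).
m = m₀ (V₀/V)^(Q_out/(Q_in−Q_out)) = 75.08 × (21.70/36.0081)^(1.18731) = 41.1517 mol.

41.15 mol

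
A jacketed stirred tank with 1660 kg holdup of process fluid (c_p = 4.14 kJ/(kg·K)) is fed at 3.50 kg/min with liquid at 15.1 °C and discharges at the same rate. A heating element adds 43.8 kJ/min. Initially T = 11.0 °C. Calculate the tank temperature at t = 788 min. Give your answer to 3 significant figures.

M c_p dT/dt = ṁ c_p (T_in − T) + Q̇.
Rearrange: dT/dt = (T_ss − T)/τ with τ = M/ṁ = 474.29 min and T_ss = T_in + Q̇/(ṁ c_p) = 18.123 °C.
T approaches T_ss exponentially: T(t) = T_ss + (T₀ − T_ss) e^(−t/τ).
T(788) = 18.123 + (-7.1228)·e^(−788/474.29) = 18.123 + (-7.1228)·0.18986 = 16.770 °C.

16.8 °C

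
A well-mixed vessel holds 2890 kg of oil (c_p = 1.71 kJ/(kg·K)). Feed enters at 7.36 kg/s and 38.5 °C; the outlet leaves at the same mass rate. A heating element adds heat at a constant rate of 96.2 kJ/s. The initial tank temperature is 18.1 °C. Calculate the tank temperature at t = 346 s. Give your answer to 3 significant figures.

Unsteady energy balance on the tank contents: M c_p dT/dt = ṁ c_p (T_in − T) + 96.2.
τ = M/ṁ = 392.66 s; T_ss = T_in + Q̇/(ṁ c_p) = 38.5 + 96.2/(7.36·1.71) = 46.144 °C.
Integrating: T(t) = T_ss + (T₀ − T_ss) e^(−t/τ).
T(346) = 46.144 + (-28.044)·e^(−346/392.66) = 46.144 + (-28.044)·0.41430 = 34.525 °C.

34.5 °C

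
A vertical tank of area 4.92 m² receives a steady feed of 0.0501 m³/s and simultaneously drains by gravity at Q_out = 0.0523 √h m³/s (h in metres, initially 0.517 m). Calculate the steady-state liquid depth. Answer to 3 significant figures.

Level balance: A dh/dt = 0.0501 − 0.0523 √h. Setting dh/dt = 0:
Q_in = 0.0523 √h_ss ⇒ √h_ss = 0.0501/0.0523 = 0.95793.
h_ss = 0.95793² = 0.91764 m. (Since h₀ = 0.517 m < h_ss, the level will rise toward this value.)

0.918 m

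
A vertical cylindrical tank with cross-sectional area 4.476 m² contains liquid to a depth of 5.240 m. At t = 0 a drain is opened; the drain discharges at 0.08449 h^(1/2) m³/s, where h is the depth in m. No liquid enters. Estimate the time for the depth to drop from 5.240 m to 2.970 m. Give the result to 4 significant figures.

Volume balance on the tank: A dh/dt = −0.08449 √h.
Separate and integrate: 2(√h − √h₀) = −(0.08449/A) t.
t = 2A(√h₀ − √h)/0.08449 = 2·4.476·(√5.240 − √2.970)/0.08449
  = 8.95200 × (2.28910 − 1.72337) / 0.08449 = 59.9416 s.

59.94 s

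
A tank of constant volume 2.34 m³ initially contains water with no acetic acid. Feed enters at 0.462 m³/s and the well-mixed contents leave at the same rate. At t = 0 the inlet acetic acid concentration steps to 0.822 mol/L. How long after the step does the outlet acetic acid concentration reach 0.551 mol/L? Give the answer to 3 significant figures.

5.62 s

Species balance: V dC/dt = Q(C_in − C) ⇒ τ = V/Q = 5.0649 s.
C(t) = C_in + (C₀ − C_in) e^(−t/τ). Set C = 0.551 and solve for t:
e^(−t/τ) = (C − C_in)/(C₀ − C_in) = (0.551 − 0.822)/(0 − 0.822) = 0.32968
t = −τ ln(…) = 5.0649 × 1.1096 = 5.6202 s.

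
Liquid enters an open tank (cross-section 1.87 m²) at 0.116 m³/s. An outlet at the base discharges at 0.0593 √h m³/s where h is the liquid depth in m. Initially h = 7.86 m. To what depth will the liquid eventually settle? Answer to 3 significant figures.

3.83 m

Level balance: A dh/dt = 0.116 − 0.0593 √h. Setting dh/dt = 0:
Q_in = 0.0593 √h_ss ⇒ √h_ss = 0.116/0.0593 = 1.9562.
h_ss = 1.9562² = 3.8265 m. (Since h₀ = 7.86 m > h_ss, the level will fall toward this value.)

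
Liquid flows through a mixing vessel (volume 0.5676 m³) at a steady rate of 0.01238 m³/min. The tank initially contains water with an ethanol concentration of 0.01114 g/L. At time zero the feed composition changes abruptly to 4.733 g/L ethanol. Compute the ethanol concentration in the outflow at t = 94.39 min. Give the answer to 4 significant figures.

Transient balance on the dissolved component: V dC/dt = Q(C_in − C).
Time constant τ = V/Q = 0.5676/0.01238 = 45.8481 min.
Solution: C(t) = C_in + (C₀ − C_in) e^(−t/τ).
C(94.39) = 4.733 + (0.01114 − 4.733)·e^(−94.39/45.8481) = 4.733 + (-4.72186)·0.127613 = 4.13043 g/L.

4.130 g/L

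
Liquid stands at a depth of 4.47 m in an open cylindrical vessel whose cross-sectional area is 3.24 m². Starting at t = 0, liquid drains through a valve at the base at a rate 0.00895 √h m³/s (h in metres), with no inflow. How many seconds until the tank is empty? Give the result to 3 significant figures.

1530 s

Accumulation of liquid (constant cross-section A): A dh/dt = −0.00895 √h.
∫ h^(−1/2) dh = −(0.00895/A) ∫ dt, giving 2√h = 2√h₀ − (0.00895/A) t.
Tank is empty when √h = 0: t_empty = 2A√h₀/0.00895.
t_empty = 2·3.24·√4.47/0.00895 = 6.4800·2.1142/0.00895 = 1530.8 s.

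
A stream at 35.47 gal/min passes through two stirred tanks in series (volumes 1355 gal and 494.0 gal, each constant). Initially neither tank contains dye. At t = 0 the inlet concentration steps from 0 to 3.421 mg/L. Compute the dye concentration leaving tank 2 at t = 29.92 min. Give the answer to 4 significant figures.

1.190 mg/L

Each tank obeys Vᵢ dCᵢ/dt = Q(Cᵢ₋₁ − Cᵢ), so τᵢ = Vᵢ/Q.
τ₁ = 1355/35.47 = 38.2013 min; τ₂ = 494.0/35.47 = 13.9273 min.
Tank 1: C₁ = C_in(1 − e^(−t/τ₁)). Tank 2 (τ₁ ≠ τ₂): C₂ = C_in[1 − (τ₁ e^(−t/τ₁) − τ₂ e^(−t/τ₂))/(τ₁ − τ₂)].
At t = 29.92: e^(−t/τ₁) = 0.456933, e^(−t/τ₂) = 0.116682.
C₂ = 3.421·[1 − (38.2013·0.456933 − 13.9273·0.116682)/(24.2740)] = 3.421·0.347848 = 1.18999 mg/L.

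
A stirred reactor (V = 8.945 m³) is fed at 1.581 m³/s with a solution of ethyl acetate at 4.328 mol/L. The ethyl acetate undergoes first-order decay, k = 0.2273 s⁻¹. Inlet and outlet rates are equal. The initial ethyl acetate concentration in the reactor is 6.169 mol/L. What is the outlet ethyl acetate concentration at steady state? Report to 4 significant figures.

1.893 mol/L

V dC/dt = Q(C_in − C) − k V C.
Steady state (dC/dt = 0): C_ss = Q C_in/(Q + kV) = C_in/(1 + kV/Q).
C_ss = 1.581·4.328/(1.581 + 0.2273·8.945) = 6.84257/3.61420 = 1.89325 mol/L.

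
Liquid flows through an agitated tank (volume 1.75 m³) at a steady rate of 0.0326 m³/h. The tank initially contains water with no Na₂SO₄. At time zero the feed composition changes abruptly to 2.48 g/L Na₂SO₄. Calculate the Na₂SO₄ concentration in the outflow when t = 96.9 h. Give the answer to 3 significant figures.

2.07 g/L

Accumulation = in − out for the solute gives V dC/dt = Q(C_in − C).
Time constant τ = V/Q = 1.75/0.0326 = 53.681 h.
This is linear first-order; C(t) = C_in + (C₀ − C_in) e^(−t/τ).
C(96.9) = 2.48 + (0 − 2.48)·e^(−96.9/53.681) = 2.48 + (-2.4800)·0.16446 = 2.0721 g/L.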